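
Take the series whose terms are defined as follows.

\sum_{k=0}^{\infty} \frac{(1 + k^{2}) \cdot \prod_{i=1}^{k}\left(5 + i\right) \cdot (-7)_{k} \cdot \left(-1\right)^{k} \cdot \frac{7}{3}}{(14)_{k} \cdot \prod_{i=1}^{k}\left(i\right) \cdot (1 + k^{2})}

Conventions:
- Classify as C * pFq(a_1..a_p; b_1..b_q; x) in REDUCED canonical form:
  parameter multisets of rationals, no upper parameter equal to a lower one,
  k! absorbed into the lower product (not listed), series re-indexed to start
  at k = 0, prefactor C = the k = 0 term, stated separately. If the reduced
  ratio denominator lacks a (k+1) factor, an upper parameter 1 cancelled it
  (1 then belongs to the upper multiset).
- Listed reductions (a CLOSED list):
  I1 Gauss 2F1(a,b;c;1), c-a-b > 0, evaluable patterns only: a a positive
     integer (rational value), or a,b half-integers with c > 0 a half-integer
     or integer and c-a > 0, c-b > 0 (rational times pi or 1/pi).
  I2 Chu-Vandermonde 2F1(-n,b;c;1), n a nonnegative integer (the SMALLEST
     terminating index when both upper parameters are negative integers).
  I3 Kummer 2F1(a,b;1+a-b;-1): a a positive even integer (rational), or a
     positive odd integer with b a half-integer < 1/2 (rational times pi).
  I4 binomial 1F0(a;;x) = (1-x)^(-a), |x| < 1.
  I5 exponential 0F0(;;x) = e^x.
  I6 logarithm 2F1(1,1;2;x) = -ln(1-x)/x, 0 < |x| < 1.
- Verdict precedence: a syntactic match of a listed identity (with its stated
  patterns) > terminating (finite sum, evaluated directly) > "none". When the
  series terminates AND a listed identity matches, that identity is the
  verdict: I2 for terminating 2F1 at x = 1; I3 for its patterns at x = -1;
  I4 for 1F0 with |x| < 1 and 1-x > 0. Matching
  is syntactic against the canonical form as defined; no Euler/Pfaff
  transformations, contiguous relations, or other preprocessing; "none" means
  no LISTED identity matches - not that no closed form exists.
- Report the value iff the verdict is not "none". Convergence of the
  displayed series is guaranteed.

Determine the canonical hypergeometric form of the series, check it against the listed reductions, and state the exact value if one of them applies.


The series (x = -1) is 2F1: upper {-7, 6}, lower {14}, prefactor \frac{7}{3}. Verdict: Kummer's theorem (I3) matches (x = -1; c = 14 equals 1+a-b for upper {-7, 6}: listed pattern). Value: \frac{1001}{30}.

Structural cue: x = -1 and the factor k^2 + 1 cancels (top and bottom), leaving C = 7/3.
Step ratio: r(k) = -1 * (k-7) (k+6) / [(k+14) (k+1)] - poly over poly, x = -1 from leading terms; C = \frac{7}{3} at k = 0.


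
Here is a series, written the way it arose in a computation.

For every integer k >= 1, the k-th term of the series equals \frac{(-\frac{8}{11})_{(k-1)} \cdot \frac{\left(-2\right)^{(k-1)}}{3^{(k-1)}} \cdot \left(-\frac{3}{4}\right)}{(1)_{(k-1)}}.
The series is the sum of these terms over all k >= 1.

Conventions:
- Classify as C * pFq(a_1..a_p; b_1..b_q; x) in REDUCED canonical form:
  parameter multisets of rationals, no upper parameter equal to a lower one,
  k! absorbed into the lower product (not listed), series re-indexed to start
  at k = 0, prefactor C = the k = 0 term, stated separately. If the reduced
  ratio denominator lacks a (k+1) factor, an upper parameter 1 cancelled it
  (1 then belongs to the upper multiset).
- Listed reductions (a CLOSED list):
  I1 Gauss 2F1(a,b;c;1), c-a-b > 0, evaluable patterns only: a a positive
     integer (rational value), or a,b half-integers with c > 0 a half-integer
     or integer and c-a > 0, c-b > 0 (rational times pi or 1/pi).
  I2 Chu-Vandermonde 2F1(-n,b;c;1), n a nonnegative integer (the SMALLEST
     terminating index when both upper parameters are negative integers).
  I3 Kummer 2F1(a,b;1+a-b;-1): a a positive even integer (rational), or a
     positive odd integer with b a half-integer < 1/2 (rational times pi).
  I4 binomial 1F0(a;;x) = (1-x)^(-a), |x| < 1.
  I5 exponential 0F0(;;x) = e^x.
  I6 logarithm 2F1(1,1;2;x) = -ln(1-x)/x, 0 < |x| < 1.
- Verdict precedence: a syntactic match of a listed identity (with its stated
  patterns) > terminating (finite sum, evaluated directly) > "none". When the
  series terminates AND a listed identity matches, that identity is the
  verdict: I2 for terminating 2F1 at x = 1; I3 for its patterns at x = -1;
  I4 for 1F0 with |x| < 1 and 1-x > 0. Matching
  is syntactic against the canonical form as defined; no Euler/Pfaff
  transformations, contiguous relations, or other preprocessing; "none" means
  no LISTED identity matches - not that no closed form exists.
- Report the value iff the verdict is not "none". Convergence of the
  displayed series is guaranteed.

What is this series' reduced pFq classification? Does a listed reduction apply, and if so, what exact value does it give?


Classification (C = -\frac{3}{4}): 1F0 with upper {-\frac{8}{11}}, lower {-}, argument x = -\frac{2}{3}. Verdict (x = -\frac{2}{3}): binomial (I4) applies (the 1F0 binomial series: exponent 8/11, x = -\frac{2}{3}). Exact value: \left(-\frac{3}{4}\right) \cdot \left(\frac{5}{3}\right)^{\frac{8}{11}}.

First insight: from the first term -\frac{3}{4}: the two geometric factors (prefactor -3/4) combine into one argument.
Consecutive-term ratio: r(k) = -\frac{2}{3} * (k-\frac{8}{11}) / [(k+1)] - rational in k, leading ratio -\frac{2}{3}; with t_0 = -\frac{3}{4}, classification follows.


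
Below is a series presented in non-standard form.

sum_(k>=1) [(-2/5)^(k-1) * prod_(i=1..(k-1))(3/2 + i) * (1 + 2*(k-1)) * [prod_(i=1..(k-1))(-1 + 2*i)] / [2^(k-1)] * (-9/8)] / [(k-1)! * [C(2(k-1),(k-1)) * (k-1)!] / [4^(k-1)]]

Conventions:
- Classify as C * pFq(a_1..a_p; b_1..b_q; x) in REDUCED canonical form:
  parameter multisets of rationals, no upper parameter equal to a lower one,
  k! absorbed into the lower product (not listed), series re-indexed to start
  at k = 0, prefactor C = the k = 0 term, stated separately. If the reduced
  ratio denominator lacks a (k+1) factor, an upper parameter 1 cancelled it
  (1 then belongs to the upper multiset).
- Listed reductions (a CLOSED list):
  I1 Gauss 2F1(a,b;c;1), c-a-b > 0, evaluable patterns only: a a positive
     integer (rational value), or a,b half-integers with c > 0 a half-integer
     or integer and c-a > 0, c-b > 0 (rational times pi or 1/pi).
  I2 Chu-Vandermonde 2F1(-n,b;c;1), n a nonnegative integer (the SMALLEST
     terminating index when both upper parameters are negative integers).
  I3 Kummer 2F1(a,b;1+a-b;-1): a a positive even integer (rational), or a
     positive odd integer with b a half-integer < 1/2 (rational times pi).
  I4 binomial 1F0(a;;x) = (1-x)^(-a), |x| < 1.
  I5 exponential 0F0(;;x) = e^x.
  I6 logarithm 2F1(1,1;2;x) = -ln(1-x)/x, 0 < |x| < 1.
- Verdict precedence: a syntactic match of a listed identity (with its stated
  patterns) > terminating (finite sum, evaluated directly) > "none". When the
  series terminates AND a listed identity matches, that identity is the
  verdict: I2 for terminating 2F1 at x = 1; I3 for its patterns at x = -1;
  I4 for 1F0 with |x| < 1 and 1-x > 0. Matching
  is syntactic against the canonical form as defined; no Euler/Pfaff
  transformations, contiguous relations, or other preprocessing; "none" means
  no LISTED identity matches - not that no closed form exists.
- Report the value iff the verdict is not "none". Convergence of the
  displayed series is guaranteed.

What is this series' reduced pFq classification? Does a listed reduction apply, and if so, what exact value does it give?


With C = -9/8: the canonical form is 2F1(3/2, 5/2; 1/2; -2/5). Verdict: none. No listed pattern accepts 2F1(3/2, 5/2; 1/2; -2/5).

Key step: x = (-2/5) and the (2k+1) factor (C = -9/8, x = -2/5) shifts (1/2)_k to (3/2)_k.
Term ratio: r(k) = (-2/5) * (k+3/2) (k+5/2) / [(k+1/2) (k+1)] - rational; roots negated = parameters, x = (-2/5), C = -9/8.


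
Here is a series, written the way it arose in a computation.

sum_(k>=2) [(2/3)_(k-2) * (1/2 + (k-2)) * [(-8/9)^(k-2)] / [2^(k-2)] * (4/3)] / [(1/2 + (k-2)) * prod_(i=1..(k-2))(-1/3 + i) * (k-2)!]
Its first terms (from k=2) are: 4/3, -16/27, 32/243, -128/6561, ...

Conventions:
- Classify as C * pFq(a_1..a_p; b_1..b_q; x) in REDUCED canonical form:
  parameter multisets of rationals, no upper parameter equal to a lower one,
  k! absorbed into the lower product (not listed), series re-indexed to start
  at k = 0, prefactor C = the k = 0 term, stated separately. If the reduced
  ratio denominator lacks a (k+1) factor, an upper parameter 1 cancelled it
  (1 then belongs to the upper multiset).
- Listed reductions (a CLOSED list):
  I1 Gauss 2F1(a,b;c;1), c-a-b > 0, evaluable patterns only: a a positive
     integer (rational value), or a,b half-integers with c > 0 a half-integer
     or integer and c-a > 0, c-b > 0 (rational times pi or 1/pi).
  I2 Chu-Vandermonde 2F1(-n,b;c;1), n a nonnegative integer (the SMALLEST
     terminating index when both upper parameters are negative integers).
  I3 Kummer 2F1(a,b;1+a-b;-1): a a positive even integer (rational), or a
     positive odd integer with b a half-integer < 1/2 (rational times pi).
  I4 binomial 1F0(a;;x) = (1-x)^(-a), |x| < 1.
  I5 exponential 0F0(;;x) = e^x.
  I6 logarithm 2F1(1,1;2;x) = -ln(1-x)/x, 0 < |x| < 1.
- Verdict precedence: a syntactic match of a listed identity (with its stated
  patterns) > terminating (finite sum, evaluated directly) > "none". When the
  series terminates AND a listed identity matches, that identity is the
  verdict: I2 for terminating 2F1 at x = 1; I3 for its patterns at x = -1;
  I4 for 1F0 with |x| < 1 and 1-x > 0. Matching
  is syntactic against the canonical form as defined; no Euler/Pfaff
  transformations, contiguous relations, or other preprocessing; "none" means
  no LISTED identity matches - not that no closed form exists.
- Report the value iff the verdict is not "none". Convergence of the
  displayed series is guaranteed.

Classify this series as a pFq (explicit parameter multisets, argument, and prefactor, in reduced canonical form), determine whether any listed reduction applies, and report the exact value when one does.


Prefactor 4/3, argument -4/9: 0F0 with upper {-} over lower {-}. Verdict: this is the exponential series (I5) (the 0F0 exponential series at x = -4/9). Value: (4/3) * e^(-4/9).

First insight: from the first term 4/3: the two k-th powers (C = 4/3, x = -4/9) combine into one argument.
Step ratio: r(k) = (-4/9) * 1 / [(k+1)] - rational in k, leading ratio (-4/9); with t_0 = 4/3, classification follows.


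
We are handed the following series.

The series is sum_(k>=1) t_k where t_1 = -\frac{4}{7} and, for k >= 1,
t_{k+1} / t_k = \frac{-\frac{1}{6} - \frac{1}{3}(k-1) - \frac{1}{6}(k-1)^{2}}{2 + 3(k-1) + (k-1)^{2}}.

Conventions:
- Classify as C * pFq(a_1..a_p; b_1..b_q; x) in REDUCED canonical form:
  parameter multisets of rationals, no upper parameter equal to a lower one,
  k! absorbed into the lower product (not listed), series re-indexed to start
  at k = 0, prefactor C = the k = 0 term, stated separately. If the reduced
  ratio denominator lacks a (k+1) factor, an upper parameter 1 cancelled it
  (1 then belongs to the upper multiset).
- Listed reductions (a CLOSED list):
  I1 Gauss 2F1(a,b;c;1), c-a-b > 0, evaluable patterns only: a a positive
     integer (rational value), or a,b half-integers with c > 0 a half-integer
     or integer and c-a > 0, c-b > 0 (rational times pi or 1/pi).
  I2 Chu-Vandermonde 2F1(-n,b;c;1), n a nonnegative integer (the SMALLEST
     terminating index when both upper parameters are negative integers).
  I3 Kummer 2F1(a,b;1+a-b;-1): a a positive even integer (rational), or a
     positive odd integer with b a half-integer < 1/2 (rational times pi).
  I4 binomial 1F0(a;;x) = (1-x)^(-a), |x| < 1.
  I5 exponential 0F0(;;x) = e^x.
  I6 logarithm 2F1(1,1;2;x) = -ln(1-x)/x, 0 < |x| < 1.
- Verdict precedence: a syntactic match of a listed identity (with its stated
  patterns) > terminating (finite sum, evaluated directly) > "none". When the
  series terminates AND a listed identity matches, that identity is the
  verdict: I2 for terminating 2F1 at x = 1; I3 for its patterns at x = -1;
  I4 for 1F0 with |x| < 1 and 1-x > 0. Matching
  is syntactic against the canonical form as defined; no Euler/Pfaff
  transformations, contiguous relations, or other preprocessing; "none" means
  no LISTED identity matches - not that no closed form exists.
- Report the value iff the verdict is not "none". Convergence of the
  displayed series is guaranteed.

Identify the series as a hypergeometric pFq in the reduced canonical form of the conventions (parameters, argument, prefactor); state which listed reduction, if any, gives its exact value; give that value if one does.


x = -\frac{1}{6} here; the reduced form reads 2F1, upper {1, 1}, lower {2}, C = -\frac{4}{7}. Verdict: the I6 logarithm reduction matches (the logarithm: parameters (1,1;2), x = -\frac{1}{6}). Exact value: \left(-\frac{24}{7}\right) \cdot \ln\left(\frac{7}{6}\right).

Key observation: x = -\frac{1}{6} and the expanded ratio factors over Q; prefactor -4/7, roots give parameters.
Ratio: r(k) = -\frac{1}{6} * (k+1) (k+1) / [(k+2) (k+1)] - rational in k, leading ratio -\frac{1}{6}; with t_0 = -\frac{4}{7}, classification follows.


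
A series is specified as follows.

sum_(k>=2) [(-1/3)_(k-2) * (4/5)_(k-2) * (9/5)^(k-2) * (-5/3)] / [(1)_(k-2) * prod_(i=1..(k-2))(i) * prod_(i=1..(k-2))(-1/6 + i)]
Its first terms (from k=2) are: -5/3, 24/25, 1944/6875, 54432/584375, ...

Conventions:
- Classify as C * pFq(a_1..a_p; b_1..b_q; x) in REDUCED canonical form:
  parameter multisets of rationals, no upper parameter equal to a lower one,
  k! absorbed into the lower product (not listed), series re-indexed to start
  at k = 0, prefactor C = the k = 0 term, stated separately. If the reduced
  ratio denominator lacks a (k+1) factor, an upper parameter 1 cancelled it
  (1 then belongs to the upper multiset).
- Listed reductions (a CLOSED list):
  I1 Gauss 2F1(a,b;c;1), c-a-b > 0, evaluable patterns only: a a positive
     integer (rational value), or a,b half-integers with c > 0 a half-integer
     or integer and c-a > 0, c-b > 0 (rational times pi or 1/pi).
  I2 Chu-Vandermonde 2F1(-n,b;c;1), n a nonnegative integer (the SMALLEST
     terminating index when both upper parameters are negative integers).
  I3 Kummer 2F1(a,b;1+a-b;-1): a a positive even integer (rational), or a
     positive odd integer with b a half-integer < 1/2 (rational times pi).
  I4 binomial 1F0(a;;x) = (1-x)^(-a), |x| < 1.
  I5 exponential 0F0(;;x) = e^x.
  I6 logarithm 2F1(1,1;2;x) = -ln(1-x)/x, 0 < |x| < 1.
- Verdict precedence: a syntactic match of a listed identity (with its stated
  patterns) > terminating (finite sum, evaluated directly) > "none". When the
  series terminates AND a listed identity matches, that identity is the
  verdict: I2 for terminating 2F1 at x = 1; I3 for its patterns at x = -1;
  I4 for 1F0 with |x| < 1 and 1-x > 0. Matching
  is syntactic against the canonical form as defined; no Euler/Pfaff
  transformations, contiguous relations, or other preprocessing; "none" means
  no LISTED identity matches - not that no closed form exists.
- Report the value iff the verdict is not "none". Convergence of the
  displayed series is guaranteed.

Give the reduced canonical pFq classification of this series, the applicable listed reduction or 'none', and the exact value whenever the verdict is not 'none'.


Classification (C = -5/3): 2F2 with upper {-1/3, 4/5}, lower {5/6, 1}, argument x = 9/5. Verdict: none - this 2F2 at x = 9/5 matches no listed pattern, and upper {-1/3, 4/5} holds no stopper.

Structural cue: t_0 being -5/3, the lower running product (C = -5/3) is a rising factorial.
Consecutive-term ratio: r(k) = (9/5) * (k-1/3) (k+4/5) / [(k+5/6) (k+1) (k+1)] - rational; roots negated = parameters, x = (9/5), C = -5/3.


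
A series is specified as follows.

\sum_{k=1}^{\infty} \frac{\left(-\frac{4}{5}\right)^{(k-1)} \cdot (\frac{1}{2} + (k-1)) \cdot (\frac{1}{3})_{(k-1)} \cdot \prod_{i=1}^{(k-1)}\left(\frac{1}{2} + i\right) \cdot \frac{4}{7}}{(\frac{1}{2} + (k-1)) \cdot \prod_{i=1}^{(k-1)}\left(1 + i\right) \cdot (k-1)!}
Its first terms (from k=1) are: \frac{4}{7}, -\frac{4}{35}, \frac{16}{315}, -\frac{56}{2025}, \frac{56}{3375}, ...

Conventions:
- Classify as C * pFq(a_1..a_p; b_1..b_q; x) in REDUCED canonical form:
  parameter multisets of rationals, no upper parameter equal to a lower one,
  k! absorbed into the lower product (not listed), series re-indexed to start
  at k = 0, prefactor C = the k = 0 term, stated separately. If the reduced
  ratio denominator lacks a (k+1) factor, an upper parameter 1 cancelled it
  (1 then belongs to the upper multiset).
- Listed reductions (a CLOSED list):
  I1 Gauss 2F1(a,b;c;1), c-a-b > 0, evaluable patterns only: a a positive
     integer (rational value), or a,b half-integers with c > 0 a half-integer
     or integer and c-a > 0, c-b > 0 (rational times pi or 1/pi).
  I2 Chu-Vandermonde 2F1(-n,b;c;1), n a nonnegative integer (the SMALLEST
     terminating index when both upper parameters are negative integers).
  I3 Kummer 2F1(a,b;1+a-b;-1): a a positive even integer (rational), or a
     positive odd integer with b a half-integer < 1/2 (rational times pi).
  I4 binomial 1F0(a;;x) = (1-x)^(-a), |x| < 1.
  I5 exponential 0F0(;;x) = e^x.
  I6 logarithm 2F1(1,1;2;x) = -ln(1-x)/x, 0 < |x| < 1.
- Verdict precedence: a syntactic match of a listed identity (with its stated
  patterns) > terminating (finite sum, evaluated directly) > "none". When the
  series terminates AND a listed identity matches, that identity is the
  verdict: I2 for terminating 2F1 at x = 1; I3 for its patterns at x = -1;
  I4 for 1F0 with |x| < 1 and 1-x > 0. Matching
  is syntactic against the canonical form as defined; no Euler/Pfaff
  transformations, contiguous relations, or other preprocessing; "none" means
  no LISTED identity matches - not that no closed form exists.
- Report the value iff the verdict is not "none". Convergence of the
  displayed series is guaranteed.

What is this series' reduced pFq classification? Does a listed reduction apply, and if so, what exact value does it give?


Prefactor \frac{4}{7}, argument -\frac{4}{5}: 2F1 with upper {\frac{1}{3}, \frac{3}{2}} over lower {2}. Verdict: none. A 2F1 with upper {\frac{1}{3}, \frac{3}{2}} fits none of I1-I6 at x = -\frac{4}{5}; the sum runs forever.

Key step: t_0 = \frac{4}{7} here, and the running product (C = 4/7) telescopes to a rising factorial.
Term ratio: r(k) = -\frac{4}{5} * (k+\frac{1}{3}) (k+\frac{3}{2}) / [(k+2) (k+1)] ; factor over Q: parameters, x = -\frac{4}{5}, and C = \frac{4}{7}.


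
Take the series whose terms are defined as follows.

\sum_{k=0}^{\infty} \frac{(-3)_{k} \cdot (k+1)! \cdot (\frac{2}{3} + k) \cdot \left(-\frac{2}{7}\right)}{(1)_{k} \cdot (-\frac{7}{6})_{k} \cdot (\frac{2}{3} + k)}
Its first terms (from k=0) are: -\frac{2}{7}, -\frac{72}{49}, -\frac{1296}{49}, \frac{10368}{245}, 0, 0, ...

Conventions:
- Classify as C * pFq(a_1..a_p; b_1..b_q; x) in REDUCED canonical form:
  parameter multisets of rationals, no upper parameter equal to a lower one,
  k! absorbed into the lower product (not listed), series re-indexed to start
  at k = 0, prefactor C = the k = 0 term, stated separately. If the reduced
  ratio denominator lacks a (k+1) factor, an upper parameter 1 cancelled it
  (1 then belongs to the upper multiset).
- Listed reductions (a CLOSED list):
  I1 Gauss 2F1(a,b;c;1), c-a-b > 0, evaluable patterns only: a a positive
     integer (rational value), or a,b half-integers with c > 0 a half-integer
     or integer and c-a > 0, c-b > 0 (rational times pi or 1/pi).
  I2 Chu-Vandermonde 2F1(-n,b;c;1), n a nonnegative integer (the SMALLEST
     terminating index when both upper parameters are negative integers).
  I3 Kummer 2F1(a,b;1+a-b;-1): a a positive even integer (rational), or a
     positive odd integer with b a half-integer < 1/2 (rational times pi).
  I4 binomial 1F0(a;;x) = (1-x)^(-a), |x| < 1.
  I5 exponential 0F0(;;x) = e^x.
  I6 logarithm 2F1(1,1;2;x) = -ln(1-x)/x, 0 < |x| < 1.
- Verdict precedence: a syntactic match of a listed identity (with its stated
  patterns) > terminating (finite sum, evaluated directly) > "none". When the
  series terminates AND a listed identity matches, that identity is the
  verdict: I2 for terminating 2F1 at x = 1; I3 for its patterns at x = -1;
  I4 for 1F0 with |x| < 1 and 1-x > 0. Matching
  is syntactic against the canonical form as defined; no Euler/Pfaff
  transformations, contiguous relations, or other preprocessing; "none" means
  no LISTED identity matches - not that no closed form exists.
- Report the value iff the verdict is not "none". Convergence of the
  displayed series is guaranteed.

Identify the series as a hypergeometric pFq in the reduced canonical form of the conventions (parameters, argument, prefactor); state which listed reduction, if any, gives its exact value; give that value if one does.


This is -\frac{2}{7} * 2F1(-3, 2; -\frac{7}{6}; 1) in reduced canonical form. Verdict: the Chu-Vandermonde identity I2 fires (terminating 2F1 at x = 1 with n = 3, b = 2, c = -\frac{7}{6}). Exact value: \frac{494}{35}.

Key step: x = 1 and the factorial ratio (C = -2/7) (k+a-1)!/(a-1)! is a rising factorial (a)_k.
Consecutive-term ratio: r(k) = 1 * (k-3) (k+2) / [(k-\frac{7}{6}) (k+1)] - rational in k. x = 1; t_0 = -\frac{2}{7}; negate the roots.


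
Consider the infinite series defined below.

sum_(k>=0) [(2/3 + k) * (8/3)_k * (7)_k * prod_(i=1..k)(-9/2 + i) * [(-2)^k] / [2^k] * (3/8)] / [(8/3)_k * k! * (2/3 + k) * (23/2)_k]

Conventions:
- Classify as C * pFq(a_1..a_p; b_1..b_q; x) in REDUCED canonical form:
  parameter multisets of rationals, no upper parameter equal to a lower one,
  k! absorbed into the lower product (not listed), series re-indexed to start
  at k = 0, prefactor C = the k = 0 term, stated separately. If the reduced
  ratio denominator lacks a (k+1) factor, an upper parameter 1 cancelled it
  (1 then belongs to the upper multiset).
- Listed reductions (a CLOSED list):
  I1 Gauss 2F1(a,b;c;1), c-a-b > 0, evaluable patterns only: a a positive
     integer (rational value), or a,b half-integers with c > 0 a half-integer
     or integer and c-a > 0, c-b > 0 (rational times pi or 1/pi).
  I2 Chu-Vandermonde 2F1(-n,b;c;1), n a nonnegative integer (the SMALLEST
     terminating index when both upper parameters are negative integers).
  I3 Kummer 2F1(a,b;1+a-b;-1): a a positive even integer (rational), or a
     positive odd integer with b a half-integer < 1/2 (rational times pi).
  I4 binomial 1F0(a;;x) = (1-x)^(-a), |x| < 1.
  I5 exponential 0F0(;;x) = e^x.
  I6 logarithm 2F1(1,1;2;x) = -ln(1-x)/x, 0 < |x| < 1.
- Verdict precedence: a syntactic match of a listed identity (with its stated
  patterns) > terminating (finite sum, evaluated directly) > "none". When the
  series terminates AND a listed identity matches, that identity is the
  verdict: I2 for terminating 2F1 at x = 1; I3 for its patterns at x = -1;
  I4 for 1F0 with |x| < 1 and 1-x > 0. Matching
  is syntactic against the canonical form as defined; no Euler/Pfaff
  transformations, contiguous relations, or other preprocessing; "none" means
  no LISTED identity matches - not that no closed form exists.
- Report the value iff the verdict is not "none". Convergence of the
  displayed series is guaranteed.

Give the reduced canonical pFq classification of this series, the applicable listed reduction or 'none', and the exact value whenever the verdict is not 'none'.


Prefactor 3/8, argument -1: 2F1 with upper {-7/2, 7} over lower {23/2}. Verdict: this is Kummer's theorem (I3) (x = -1; c = 23/2 equals 1+a-b for upper {-7/2, 7}: listed pattern). Sum: (43648605/67108864) * pi.

Key observation: with t_0 = 3/8, k + 2/3 divides numerator and denominator alike; C = 3/8 after cancelling.
Step ratio: r(k) = (-1) * (k-7/2) (k+7) / [(k+23/2) (k+1)] ; factor over Q: parameters, x = (-1), and C = 3/8.


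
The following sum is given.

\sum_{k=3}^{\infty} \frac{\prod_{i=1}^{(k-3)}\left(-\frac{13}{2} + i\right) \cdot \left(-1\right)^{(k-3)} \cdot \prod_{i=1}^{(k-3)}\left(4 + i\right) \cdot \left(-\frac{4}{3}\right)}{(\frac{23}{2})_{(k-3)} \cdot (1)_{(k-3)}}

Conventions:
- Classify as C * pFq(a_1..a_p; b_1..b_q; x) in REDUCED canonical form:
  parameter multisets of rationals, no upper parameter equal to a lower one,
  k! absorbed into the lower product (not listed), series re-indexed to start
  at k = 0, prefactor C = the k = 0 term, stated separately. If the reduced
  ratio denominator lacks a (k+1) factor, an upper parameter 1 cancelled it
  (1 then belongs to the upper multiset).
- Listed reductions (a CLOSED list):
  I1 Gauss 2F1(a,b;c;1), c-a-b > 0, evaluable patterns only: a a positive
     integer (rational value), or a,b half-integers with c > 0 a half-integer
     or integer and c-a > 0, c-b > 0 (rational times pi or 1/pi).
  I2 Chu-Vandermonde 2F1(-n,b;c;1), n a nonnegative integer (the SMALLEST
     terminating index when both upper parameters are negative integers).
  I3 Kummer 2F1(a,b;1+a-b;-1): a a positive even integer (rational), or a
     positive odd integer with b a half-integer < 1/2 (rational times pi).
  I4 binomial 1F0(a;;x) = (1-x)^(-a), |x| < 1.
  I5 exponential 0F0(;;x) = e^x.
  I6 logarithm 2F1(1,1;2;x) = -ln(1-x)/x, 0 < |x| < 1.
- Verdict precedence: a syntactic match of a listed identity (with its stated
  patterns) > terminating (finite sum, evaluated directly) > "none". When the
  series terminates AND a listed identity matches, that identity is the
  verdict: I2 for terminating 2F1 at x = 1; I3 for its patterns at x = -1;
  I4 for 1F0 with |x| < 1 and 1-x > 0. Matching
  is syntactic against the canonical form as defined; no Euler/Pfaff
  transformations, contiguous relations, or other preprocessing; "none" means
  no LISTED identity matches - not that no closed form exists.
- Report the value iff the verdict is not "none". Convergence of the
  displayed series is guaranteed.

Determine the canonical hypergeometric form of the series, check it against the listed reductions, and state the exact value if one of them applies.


Prefactor -\frac{4}{3}, argument -1: 2F1 with upper {-\frac{11}{2}, 5} over lower {\frac{23}{2}}. Verdict: Kummer's theorem (I3) fires (x = -1; c = \frac{23}{2} equals 1+a-b for upper {-\frac{11}{2}, 5}: listed pattern). Exact value: \left(-\frac{14549535}{4194304}\right) \cdot \pi.

First insight: t_0 being -\frac{4}{3}, the running product (C = -4/3) telescopes to a rising factorial.
Adjacent-term ratio: r(k) = -1 * (k-\frac{11}{2}) (k+5) / [(k+\frac{23}{2}) (k+1)] ; factor over Q: parameters, x = -1, and C = -\frac{4}{3}.


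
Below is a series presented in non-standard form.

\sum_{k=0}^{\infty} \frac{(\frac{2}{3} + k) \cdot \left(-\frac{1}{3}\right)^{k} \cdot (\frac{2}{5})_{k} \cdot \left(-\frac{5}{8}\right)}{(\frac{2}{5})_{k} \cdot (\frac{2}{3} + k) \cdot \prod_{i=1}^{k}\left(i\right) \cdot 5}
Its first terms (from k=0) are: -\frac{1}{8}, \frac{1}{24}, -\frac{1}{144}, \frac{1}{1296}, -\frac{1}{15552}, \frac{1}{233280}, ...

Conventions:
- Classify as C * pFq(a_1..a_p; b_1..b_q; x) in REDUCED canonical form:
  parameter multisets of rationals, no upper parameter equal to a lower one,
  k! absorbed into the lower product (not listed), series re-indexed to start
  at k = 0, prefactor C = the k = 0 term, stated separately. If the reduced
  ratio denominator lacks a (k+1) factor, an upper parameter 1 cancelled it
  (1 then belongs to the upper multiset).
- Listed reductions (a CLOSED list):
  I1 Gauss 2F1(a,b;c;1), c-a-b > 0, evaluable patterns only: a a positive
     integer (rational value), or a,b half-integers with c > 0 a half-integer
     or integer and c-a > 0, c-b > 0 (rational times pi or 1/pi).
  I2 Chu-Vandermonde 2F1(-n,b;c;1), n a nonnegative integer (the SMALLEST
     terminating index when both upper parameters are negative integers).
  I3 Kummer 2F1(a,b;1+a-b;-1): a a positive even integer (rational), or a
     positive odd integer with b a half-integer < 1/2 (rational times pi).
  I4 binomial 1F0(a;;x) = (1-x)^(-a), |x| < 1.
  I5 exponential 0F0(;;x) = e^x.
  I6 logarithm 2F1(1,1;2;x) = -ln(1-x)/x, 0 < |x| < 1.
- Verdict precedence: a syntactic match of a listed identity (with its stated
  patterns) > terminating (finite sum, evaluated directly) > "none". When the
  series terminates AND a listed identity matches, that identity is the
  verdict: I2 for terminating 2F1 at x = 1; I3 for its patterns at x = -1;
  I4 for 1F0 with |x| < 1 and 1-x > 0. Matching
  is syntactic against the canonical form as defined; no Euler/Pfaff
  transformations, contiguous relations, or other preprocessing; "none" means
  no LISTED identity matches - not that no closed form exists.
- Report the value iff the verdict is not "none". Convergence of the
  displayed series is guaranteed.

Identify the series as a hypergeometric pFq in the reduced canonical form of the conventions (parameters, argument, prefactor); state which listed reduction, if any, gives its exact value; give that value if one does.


Canonical form: C = -\frac{1}{8} times 0F0 with upper {-}, lower {-}, x = -\frac{1}{3}. Verdict: exponential (I5) fires (the 0F0 exponential series at x = -\frac{1}{3}). Hence: \left(-\frac{1}{8}\right) \cdot e^{-\frac{1}{3}}.

Structural cue: t_0 = -\frac{1}{8} here, and the parameter 2/5 appears in both the upper and lower lists and cancels (alongside the other common factor).
Adjacent-term ratio: r(k) = -\frac{1}{3} * 1 / [(k+1)] - poly over poly, x = -\frac{1}{3} from leading terms; C = -\frac{1}{8} at k = 0.


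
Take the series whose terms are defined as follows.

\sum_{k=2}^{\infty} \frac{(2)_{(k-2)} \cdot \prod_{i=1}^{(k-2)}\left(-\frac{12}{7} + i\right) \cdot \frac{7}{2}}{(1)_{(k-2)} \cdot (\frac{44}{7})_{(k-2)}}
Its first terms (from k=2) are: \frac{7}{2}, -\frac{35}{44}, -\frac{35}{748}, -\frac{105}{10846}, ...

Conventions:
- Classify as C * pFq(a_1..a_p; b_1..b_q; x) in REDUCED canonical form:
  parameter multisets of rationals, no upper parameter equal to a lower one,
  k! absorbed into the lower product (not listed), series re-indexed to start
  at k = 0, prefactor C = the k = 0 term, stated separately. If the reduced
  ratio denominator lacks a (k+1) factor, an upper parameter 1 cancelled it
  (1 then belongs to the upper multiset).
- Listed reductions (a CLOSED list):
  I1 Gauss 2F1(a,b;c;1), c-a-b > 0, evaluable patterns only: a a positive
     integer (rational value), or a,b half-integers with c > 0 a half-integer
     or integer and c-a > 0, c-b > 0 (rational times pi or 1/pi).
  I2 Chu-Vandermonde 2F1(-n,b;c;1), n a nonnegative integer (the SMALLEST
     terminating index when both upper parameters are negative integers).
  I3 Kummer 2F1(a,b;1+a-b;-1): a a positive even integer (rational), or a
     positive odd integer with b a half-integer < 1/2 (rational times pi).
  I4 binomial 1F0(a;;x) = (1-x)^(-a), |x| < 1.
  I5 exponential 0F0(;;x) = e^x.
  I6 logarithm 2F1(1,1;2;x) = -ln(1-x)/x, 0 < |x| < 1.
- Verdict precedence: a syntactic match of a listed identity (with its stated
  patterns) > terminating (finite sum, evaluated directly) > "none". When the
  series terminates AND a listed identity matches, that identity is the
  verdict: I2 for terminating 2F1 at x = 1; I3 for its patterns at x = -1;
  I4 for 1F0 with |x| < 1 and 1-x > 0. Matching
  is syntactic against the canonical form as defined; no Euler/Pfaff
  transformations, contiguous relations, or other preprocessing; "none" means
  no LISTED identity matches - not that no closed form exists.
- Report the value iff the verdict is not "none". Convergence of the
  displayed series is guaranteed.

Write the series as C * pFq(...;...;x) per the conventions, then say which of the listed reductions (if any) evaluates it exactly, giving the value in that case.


At argument 1: a 2F1 with upper {-\frac{5}{7}, 2}, lower {\frac{44}{7}}, scaled by C = \frac{7}{2}. Verdict (x = 1): Gauss's theorem (I1) applies (x = 1: the Gamma ratio telescopes since c-a-b = 5 > 0 and a = 2 in Z>0). Its exact value is \frac{37}{14}.

First insight: with t_0 = \frac{7}{2}, (1)_k (C = 7/2) is k! itself.
Step ratio: r(k) = 1 * (k-\frac{5}{7}) (k+2) / [(k+\frac{44}{7}) (k+1)] - poly over poly, x = 1 from leading terms; C = \frac{7}{2} at k = 0.


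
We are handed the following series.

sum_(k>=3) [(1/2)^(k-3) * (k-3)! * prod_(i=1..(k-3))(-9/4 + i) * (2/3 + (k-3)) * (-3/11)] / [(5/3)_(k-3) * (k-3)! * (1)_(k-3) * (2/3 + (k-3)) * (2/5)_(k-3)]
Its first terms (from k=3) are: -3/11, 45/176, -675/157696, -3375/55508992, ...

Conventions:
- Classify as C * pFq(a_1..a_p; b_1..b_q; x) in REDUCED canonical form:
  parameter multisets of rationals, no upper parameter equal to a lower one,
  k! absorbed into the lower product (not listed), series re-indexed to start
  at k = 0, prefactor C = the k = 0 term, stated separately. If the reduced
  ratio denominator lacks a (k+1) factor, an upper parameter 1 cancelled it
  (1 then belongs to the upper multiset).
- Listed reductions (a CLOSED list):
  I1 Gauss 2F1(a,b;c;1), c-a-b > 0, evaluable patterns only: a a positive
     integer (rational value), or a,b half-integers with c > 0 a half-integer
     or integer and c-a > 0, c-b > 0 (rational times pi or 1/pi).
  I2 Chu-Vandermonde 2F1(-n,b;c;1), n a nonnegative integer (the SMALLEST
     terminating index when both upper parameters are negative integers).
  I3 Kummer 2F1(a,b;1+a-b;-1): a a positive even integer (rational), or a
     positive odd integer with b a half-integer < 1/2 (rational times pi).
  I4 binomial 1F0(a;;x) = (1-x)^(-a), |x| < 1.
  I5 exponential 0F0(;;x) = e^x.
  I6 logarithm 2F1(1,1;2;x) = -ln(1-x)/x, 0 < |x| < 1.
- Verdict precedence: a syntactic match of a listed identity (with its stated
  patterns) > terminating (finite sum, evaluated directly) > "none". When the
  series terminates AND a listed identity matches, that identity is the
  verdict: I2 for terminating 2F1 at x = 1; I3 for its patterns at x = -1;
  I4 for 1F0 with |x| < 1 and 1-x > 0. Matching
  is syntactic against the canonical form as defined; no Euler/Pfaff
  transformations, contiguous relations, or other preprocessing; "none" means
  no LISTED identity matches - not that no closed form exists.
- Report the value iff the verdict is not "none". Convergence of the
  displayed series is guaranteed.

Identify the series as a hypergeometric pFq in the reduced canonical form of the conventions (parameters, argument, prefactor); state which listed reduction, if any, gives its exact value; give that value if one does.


The tell: t_0 = -3/11 here, and the parameter 1 appears in both the upper and lower lists and cancels (alongside the other common factor).
Adjacent-term ratio: r(k) = (1/2) * (k-5/4) / [(k+2/5) (k+5/3) (k+1)] - poly over poly, x = (1/2) from leading terms; C = -3/11 at k = 0.

This is -3/11 * 1F2(-5/4; 2/5, 5/3; 1/2) in reduced canonical form. Verdict: none (x = 1/2): each listed identity misses the multisets {-5/4} ; {2/5, 5/3}.


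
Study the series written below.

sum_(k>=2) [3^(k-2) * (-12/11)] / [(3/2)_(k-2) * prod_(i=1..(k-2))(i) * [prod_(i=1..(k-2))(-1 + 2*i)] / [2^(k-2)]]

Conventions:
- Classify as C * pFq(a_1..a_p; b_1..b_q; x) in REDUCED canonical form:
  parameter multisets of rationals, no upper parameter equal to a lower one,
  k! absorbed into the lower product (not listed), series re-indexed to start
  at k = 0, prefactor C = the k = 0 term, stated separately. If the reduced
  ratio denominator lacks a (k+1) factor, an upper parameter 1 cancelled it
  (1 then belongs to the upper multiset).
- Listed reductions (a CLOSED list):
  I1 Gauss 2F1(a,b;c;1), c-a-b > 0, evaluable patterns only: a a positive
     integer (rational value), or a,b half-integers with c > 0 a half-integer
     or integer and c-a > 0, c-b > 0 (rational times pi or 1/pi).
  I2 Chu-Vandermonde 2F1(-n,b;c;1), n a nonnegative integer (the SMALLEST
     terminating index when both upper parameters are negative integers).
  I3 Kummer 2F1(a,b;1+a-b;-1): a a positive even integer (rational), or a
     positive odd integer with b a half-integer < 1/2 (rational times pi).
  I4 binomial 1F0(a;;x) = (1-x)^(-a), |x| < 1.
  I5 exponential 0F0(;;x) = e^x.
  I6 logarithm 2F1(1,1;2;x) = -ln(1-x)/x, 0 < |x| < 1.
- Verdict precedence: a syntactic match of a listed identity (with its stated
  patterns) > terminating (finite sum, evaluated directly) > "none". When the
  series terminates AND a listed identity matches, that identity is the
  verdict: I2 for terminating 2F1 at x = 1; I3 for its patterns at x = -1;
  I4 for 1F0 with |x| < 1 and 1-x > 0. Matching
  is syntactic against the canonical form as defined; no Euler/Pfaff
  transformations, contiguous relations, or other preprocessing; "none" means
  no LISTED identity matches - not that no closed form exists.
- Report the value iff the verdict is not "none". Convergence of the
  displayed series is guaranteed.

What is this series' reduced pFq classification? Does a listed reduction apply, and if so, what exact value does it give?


Reduced: x = 3, 0F2, upper = {-}, lower = {1/2, 3/2}, C = -12/11. Verdict: none - at argument 3 the multisets {-} ; {1/2, 3/2} match no listed identity.

Structural cue: from the first term -12/11: the lower odd product (C = -12/11, x = 3) is 2^k (1/2)_k.
Step ratio: r(k) = 3 * 1 / [(k+1/2) (k+3/2) (k+1)] - rational in k, leading ratio 3; with t_0 = -12/11, classification follows.


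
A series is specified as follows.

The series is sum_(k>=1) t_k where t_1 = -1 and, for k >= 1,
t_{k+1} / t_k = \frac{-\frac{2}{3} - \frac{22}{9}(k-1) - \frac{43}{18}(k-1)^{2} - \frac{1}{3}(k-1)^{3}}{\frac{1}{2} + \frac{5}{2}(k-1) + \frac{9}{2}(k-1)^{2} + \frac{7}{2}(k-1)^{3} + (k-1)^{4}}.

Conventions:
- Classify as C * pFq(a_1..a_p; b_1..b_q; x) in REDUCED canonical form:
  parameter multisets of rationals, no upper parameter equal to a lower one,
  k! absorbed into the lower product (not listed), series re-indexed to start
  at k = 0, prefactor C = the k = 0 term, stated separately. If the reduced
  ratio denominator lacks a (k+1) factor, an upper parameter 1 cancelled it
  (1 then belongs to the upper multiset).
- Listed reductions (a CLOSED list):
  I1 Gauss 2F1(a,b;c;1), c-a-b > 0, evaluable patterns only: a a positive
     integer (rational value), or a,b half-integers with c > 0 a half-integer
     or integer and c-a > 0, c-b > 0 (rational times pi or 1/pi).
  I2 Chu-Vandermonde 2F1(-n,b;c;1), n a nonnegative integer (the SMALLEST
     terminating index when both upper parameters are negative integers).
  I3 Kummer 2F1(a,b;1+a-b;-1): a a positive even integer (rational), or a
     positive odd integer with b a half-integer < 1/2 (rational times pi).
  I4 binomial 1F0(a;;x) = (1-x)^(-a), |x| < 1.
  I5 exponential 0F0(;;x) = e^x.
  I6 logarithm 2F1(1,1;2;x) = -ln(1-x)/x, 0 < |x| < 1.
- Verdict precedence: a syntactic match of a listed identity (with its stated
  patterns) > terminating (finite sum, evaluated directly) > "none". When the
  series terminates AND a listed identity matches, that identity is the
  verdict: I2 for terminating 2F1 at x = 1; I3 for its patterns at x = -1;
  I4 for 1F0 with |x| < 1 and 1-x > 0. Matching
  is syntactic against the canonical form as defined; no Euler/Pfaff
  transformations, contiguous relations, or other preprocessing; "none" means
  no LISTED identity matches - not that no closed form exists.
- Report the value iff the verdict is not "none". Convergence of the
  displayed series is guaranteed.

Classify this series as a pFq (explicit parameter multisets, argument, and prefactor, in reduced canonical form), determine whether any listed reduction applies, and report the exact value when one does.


Reduced: x = -\frac{1}{3}, 2F2, upper = {\frac{2}{3}, 6}, lower = {1, 1}, C = -1. Verdict: none - this 2F2 at x = -\frac{1}{3} matches no listed pattern, and upper {\frac{2}{3}, 6} holds no stopper.

Key observation: with t_0 = -1, cancel k + 1/2 from the displayed ratio first; then C = -1.
Consecutive-term ratio: r(k) = -\frac{1}{3} * (k+\frac{2}{3}) (k+6) / [(k+1) (k+1) (k+1)] - poly over poly, x = -\frac{1}{3} from leading terms; C = -1 at k = 0.


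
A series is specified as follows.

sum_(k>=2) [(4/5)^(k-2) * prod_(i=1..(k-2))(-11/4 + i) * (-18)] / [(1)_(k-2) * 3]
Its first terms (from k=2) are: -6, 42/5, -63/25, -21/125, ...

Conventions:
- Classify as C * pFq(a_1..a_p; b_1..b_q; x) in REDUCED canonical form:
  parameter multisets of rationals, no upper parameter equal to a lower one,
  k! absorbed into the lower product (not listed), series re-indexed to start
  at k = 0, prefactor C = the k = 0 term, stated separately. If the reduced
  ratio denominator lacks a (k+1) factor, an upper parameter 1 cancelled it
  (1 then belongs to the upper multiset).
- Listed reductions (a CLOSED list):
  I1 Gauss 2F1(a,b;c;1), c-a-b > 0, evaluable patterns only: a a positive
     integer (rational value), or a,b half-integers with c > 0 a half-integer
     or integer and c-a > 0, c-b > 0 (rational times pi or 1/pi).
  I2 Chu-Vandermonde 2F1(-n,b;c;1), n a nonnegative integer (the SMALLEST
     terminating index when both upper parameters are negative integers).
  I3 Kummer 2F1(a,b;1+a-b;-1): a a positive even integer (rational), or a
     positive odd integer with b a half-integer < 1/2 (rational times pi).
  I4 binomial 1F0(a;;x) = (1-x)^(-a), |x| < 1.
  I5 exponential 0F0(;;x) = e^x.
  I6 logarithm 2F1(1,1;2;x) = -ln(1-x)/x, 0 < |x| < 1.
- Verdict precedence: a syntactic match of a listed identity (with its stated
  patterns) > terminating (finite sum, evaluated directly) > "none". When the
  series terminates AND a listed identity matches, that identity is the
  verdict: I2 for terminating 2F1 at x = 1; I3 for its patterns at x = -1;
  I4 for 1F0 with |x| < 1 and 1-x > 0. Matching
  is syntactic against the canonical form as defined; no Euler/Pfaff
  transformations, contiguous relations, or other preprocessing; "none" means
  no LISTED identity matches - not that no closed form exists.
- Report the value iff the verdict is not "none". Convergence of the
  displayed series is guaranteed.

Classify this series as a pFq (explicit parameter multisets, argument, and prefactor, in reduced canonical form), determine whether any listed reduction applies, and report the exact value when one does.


At argument 4/5: a 1F0 with upper {-7/4}, lower {-}, scaled by C = -6. Verdict at x = 4/5: the I4 binomial reduction matches (the 1F0 binomial series: exponent 7/4, x = 4/5). Value: (-6) * (1/5)^(7/4).

Key step: t_0 = -6 here, and (1)_k (C = -6) is k! itself.
Ratio: r(k) = (4/5) * (k-7/4) / [(k+1)] - rational in k. x = (4/5); t_0 = -6; negate the roots.
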